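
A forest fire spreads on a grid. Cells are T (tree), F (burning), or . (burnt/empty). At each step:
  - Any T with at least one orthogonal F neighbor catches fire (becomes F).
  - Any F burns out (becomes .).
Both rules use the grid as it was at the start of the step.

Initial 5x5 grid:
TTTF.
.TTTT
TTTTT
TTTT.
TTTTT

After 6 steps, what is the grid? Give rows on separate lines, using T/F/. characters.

Step 1: 2 trees catch fire, 1 burn out
  TTF..
  .TTFT
  TTTTT
  TTTT.
  TTTTT
Step 2: 4 trees catch fire, 2 burn out
  TF...
  .TF.F
  TTTFT
  TTTT.
  TTTTT
Step 3: 5 trees catch fire, 4 burn out
  F....
  .F...
  TTF.F
  TTTF.
  TTTTT
Step 4: 3 trees catch fire, 5 burn out
  .....
  .....
  TF...
  TTF..
  TTTFT
Step 5: 4 trees catch fire, 3 burn out
  .....
  .....
  F....
  TF...
  TTF.F
Step 6: 2 trees catch fire, 4 burn out
  .....
  .....
  .....
  F....
  TF...

.....
.....
.....
F....
TF...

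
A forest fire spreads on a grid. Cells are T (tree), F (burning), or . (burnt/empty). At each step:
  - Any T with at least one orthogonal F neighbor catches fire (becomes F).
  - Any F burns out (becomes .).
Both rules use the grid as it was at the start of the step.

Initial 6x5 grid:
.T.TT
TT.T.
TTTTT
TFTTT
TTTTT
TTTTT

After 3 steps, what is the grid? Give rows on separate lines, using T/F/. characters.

Step 1: 4 trees catch fire, 1 burn out
  .T.TT
  TT.T.
  TFTTT
  F.FTT
  TFTTT
  TTTTT
Step 2: 7 trees catch fire, 4 burn out
  .T.TT
  TF.T.
  F.FTT
  ...FT
  F.FTT
  TFTTT
Step 3: 7 trees catch fire, 7 burn out
  .F.TT
  F..T.
  ...FT
  ....F
  ...FT
  F.FTT

.F.TT
F..T.
...FT
....F
...FT
F.FTT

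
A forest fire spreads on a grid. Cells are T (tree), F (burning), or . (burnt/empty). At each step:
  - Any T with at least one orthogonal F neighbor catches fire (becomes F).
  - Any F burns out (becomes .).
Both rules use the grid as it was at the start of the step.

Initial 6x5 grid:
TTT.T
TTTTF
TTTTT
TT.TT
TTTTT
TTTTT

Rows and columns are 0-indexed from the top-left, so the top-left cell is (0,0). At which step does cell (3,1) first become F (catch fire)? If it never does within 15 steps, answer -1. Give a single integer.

Step 1: cell (3,1)='T' (+3 fires, +1 burnt)
Step 2: cell (3,1)='T' (+3 fires, +3 burnt)
Step 3: cell (3,1)='T' (+5 fires, +3 burnt)
Step 4: cell (3,1)='T' (+5 fires, +5 burnt)
Step 5: cell (3,1)='F' (+5 fires, +5 burnt)
  -> target ignites at step 5
Step 6: cell (3,1)='.' (+3 fires, +5 burnt)
Step 7: cell (3,1)='.' (+2 fires, +3 burnt)
Step 8: cell (3,1)='.' (+1 fires, +2 burnt)
Step 9: cell (3,1)='.' (+0 fires, +1 burnt)
  fire out at step 9

5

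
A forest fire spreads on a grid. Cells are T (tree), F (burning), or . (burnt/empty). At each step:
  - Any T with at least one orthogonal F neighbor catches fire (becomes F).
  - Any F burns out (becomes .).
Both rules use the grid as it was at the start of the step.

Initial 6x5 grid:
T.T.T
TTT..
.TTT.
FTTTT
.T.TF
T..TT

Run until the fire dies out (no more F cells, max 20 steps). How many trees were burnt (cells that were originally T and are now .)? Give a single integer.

Answer: 16

Derivation:
Step 1: +4 fires, +2 burnt (F count now 4)
Step 2: +5 fires, +4 burnt (F count now 5)
Step 3: +3 fires, +5 burnt (F count now 3)
Step 4: +2 fires, +3 burnt (F count now 2)
Step 5: +2 fires, +2 burnt (F count now 2)
Step 6: +0 fires, +2 burnt (F count now 0)
Fire out after step 6
Initially T: 18, now '.': 28
Total burnt (originally-T cells now '.'): 16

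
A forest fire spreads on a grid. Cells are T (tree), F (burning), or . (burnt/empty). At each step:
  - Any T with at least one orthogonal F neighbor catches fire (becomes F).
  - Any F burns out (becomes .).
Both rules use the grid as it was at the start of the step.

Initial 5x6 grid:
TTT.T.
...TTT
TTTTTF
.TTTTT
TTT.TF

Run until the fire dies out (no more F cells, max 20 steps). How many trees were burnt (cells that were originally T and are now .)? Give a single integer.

Answer: 18

Derivation:
Step 1: +4 fires, +2 burnt (F count now 4)
Step 2: +3 fires, +4 burnt (F count now 3)
Step 3: +4 fires, +3 burnt (F count now 4)
Step 4: +2 fires, +4 burnt (F count now 2)
Step 5: +3 fires, +2 burnt (F count now 3)
Step 6: +1 fires, +3 burnt (F count now 1)
Step 7: +1 fires, +1 burnt (F count now 1)
Step 8: +0 fires, +1 burnt (F count now 0)
Fire out after step 8
Initially T: 21, now '.': 27
Total burnt (originally-T cells now '.'): 18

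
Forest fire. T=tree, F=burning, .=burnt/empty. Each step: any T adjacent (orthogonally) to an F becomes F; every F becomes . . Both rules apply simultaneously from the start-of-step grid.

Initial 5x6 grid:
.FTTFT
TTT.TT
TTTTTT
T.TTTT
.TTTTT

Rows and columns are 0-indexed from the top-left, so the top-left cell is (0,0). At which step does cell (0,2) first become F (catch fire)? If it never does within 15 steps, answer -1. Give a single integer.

Step 1: cell (0,2)='F' (+5 fires, +2 burnt)
  -> target ignites at step 1
Step 2: cell (0,2)='.' (+5 fires, +5 burnt)
Step 3: cell (0,2)='.' (+5 fires, +5 burnt)
Step 4: cell (0,2)='.' (+5 fires, +5 burnt)
Step 5: cell (0,2)='.' (+3 fires, +5 burnt)
Step 6: cell (0,2)='.' (+1 fires, +3 burnt)
Step 7: cell (0,2)='.' (+0 fires, +1 burnt)
  fire out at step 7

1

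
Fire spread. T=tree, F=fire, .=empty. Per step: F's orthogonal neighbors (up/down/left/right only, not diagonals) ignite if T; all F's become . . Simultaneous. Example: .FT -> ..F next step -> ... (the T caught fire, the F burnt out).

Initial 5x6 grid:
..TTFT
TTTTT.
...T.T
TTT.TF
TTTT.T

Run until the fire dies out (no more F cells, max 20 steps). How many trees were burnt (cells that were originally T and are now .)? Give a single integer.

Step 1: +6 fires, +2 burnt (F count now 6)
Step 2: +2 fires, +6 burnt (F count now 2)
Step 3: +2 fires, +2 burnt (F count now 2)
Step 4: +1 fires, +2 burnt (F count now 1)
Step 5: +1 fires, +1 burnt (F count now 1)
Step 6: +0 fires, +1 burnt (F count now 0)
Fire out after step 6
Initially T: 19, now '.': 23
Total burnt (originally-T cells now '.'): 12

Answer: 12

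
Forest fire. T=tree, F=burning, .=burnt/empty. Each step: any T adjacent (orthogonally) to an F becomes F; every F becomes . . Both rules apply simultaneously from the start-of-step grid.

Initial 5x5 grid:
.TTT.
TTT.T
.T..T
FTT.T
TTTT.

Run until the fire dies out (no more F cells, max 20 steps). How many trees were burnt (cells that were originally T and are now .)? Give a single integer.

Step 1: +2 fires, +1 burnt (F count now 2)
Step 2: +3 fires, +2 burnt (F count now 3)
Step 3: +2 fires, +3 burnt (F count now 2)
Step 4: +4 fires, +2 burnt (F count now 4)
Step 5: +1 fires, +4 burnt (F count now 1)
Step 6: +1 fires, +1 burnt (F count now 1)
Step 7: +0 fires, +1 burnt (F count now 0)
Fire out after step 7
Initially T: 16, now '.': 22
Total burnt (originally-T cells now '.'): 13

Answer: 13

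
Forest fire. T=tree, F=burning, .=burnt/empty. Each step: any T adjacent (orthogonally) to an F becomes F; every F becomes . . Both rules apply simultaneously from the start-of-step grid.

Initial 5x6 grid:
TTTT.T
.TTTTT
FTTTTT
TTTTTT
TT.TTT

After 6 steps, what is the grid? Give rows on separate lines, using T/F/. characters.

Step 1: 2 trees catch fire, 1 burn out
  TTTT.T
  .TTTTT
  .FTTTT
  FTTTTT
  TT.TTT
Step 2: 4 trees catch fire, 2 burn out
  TTTT.T
  .FTTTT
  ..FTTT
  .FTTTT
  FT.TTT
Step 3: 5 trees catch fire, 4 burn out
  TFTT.T
  ..FTTT
  ...FTT
  ..FTTT
  .F.TTT
Step 4: 5 trees catch fire, 5 burn out
  F.FT.T
  ...FTT
  ....FT
  ...FTT
  ...TTT
Step 5: 5 trees catch fire, 5 burn out
  ...F.T
  ....FT
  .....F
  ....FT
  ...FTT
Step 6: 3 trees catch fire, 5 burn out
  .....T
  .....F
  ......
  .....F
  ....FT

.....T
.....F
......
.....F
....FT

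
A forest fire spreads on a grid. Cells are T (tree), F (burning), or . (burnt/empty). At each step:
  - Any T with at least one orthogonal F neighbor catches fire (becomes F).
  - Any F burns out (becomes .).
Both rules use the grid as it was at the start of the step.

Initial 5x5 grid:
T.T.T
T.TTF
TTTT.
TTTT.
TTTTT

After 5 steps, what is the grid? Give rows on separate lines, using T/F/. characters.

Step 1: 2 trees catch fire, 1 burn out
  T.T.F
  T.TF.
  TTTT.
  TTTT.
  TTTTT
Step 2: 2 trees catch fire, 2 burn out
  T.T..
  T.F..
  TTTF.
  TTTT.
  TTTTT
Step 3: 3 trees catch fire, 2 burn out
  T.F..
  T....
  TTF..
  TTTF.
  TTTTT
Step 4: 3 trees catch fire, 3 burn out
  T....
  T....
  TF...
  TTF..
  TTTFT
Step 5: 4 trees catch fire, 3 burn out
  T....
  T....
  F....
  TF...
  TTF.F

T....
T....
F....
TF...
TTF.F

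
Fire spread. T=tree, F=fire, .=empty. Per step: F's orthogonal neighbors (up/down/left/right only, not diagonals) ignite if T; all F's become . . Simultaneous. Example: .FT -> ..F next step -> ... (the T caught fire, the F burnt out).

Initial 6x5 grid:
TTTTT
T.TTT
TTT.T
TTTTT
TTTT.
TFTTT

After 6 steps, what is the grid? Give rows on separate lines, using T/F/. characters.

Step 1: 3 trees catch fire, 1 burn out
  TTTTT
  T.TTT
  TTT.T
  TTTTT
  TFTT.
  F.FTT
Step 2: 4 trees catch fire, 3 burn out
  TTTTT
  T.TTT
  TTT.T
  TFTTT
  F.FT.
  ...FT
Step 3: 5 trees catch fire, 4 burn out
  TTTTT
  T.TTT
  TFT.T
  F.FTT
  ...F.
  ....F
Step 4: 3 trees catch fire, 5 burn out
  TTTTT
  T.TTT
  F.F.T
  ...FT
  .....
  .....
Step 5: 3 trees catch fire, 3 burn out
  TTTTT
  F.FTT
  ....T
  ....F
  .....
  .....
Step 6: 4 trees catch fire, 3 burn out
  FTFTT
  ...FT
  ....F
  .....
  .....
  .....

FTFTT
...FT
....F
.....
.....
.....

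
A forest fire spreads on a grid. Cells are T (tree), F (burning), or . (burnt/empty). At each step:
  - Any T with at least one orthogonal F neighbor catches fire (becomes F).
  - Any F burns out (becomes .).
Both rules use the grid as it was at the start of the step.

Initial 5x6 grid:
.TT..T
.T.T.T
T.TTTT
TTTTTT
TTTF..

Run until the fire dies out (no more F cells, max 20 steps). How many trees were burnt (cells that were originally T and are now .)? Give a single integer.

Answer: 17

Derivation:
Step 1: +2 fires, +1 burnt (F count now 2)
Step 2: +4 fires, +2 burnt (F count now 4)
Step 3: +6 fires, +4 burnt (F count now 6)
Step 4: +2 fires, +6 burnt (F count now 2)
Step 5: +2 fires, +2 burnt (F count now 2)
Step 6: +1 fires, +2 burnt (F count now 1)
Step 7: +0 fires, +1 burnt (F count now 0)
Fire out after step 7
Initially T: 20, now '.': 27
Total burnt (originally-T cells now '.'): 17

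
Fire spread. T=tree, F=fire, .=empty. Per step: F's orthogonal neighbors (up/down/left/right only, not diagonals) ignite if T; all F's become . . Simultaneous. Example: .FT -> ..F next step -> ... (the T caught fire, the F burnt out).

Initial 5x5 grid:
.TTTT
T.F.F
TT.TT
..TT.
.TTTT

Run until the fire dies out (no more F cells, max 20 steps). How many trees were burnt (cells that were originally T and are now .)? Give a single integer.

Answer: 12

Derivation:
Step 1: +3 fires, +2 burnt (F count now 3)
Step 2: +3 fires, +3 burnt (F count now 3)
Step 3: +1 fires, +3 burnt (F count now 1)
Step 4: +2 fires, +1 burnt (F count now 2)
Step 5: +2 fires, +2 burnt (F count now 2)
Step 6: +1 fires, +2 burnt (F count now 1)
Step 7: +0 fires, +1 burnt (F count now 0)
Fire out after step 7
Initially T: 15, now '.': 22
Total burnt (originally-T cells now '.'): 12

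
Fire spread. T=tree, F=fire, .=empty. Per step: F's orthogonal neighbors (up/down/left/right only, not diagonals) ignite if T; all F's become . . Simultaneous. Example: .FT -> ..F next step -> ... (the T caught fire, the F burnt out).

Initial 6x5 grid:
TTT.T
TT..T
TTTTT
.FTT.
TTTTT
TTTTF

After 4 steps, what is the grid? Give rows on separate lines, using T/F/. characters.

Step 1: 5 trees catch fire, 2 burn out
  TTT.T
  TT..T
  TFTTT
  ..FT.
  TFTTF
  TTTF.
Step 2: 9 trees catch fire, 5 burn out
  TTT.T
  TF..T
  F.FTT
  ...F.
  F.FF.
  TFF..
Step 3: 4 trees catch fire, 9 burn out
  TFT.T
  F...T
  ...FT
  .....
  .....
  F....
Step 4: 3 trees catch fire, 4 burn out
  F.F.T
  ....T
  ....F
  .....
  .....
  .....

F.F.T
....T
....F
.....
.....
.....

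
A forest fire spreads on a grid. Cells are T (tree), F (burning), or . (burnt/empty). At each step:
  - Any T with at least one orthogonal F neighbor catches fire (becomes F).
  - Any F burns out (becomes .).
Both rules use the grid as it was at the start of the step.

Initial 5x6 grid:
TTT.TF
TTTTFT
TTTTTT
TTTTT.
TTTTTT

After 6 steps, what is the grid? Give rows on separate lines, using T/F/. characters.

Step 1: 4 trees catch fire, 2 burn out
  TTT.F.
  TTTF.F
  TTTTFT
  TTTTT.
  TTTTTT
Step 2: 4 trees catch fire, 4 burn out
  TTT...
  TTF...
  TTTF.F
  TTTTF.
  TTTTTT
Step 3: 5 trees catch fire, 4 burn out
  TTF...
  TF....
  TTF...
  TTTF..
  TTTTFT
Step 4: 6 trees catch fire, 5 burn out
  TF....
  F.....
  TF....
  TTF...
  TTTF.F
Step 5: 4 trees catch fire, 6 burn out
  F.....
  ......
  F.....
  TF....
  TTF...
Step 6: 2 trees catch fire, 4 burn out
  ......
  ......
  ......
  F.....
  TF....

......
......
......
F.....
TF....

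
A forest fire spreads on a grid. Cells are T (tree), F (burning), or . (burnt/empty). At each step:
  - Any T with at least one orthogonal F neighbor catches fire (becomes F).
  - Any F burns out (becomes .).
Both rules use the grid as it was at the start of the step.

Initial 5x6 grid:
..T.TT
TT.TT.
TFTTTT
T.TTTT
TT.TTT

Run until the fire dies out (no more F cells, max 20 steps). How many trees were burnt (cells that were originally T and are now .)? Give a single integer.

Step 1: +3 fires, +1 burnt (F count now 3)
Step 2: +4 fires, +3 burnt (F count now 4)
Step 3: +4 fires, +4 burnt (F count now 4)
Step 4: +5 fires, +4 burnt (F count now 5)
Step 5: +3 fires, +5 burnt (F count now 3)
Step 6: +2 fires, +3 burnt (F count now 2)
Step 7: +0 fires, +2 burnt (F count now 0)
Fire out after step 7
Initially T: 22, now '.': 29
Total burnt (originally-T cells now '.'): 21

Answer: 21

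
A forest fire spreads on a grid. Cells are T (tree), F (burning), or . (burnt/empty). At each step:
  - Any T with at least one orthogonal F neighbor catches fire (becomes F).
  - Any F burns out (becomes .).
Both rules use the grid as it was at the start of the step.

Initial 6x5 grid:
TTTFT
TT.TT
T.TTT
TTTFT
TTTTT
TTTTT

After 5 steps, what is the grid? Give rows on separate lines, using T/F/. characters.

Step 1: 7 trees catch fire, 2 burn out
  TTF.F
  TT.FT
  T.TFT
  TTF.F
  TTTFT
  TTTTT
Step 2: 8 trees catch fire, 7 burn out
  TF...
  TT..F
  T.F.F
  TF...
  TTF.F
  TTTFT
Step 3: 6 trees catch fire, 8 burn out
  F....
  TF...
  T....
  F....
  TF...
  TTF.F
Step 4: 4 trees catch fire, 6 burn out
  .....
  F....
  F....
  .....
  F....
  TF...
Step 5: 1 trees catch fire, 4 burn out
  .....
  .....
  .....
  .....
  .....
  F....

.....
.....
.....
.....
.....
F....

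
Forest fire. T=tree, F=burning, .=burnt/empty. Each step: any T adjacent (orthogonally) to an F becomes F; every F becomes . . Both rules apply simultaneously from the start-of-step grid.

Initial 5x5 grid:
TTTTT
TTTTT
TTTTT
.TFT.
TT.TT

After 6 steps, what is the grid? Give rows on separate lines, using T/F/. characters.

Step 1: 3 trees catch fire, 1 burn out
  TTTTT
  TTTTT
  TTFTT
  .F.F.
  TT.TT
Step 2: 5 trees catch fire, 3 burn out
  TTTTT
  TTFTT
  TF.FT
  .....
  TF.FT
Step 3: 7 trees catch fire, 5 burn out
  TTFTT
  TF.FT
  F...F
  .....
  F...F
Step 4: 4 trees catch fire, 7 burn out
  TF.FT
  F...F
  .....
  .....
  .....
Step 5: 2 trees catch fire, 4 burn out
  F...F
  .....
  .....
  .....
  .....
Step 6: 0 trees catch fire, 2 burn out
  .....
  .....
  .....
  .....
  .....

.....
.....
.....
.....
.....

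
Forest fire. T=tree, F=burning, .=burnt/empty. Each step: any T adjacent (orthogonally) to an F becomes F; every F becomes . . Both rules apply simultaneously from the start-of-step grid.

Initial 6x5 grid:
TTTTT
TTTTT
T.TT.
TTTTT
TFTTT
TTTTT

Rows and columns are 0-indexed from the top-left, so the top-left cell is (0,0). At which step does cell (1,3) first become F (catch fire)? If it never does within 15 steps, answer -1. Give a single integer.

Step 1: cell (1,3)='T' (+4 fires, +1 burnt)
Step 2: cell (1,3)='T' (+5 fires, +4 burnt)
Step 3: cell (1,3)='T' (+5 fires, +5 burnt)
Step 4: cell (1,3)='T' (+5 fires, +5 burnt)
Step 5: cell (1,3)='F' (+4 fires, +5 burnt)
  -> target ignites at step 5
Step 6: cell (1,3)='.' (+3 fires, +4 burnt)
Step 7: cell (1,3)='.' (+1 fires, +3 burnt)
Step 8: cell (1,3)='.' (+0 fires, +1 burnt)
  fire out at step 8

5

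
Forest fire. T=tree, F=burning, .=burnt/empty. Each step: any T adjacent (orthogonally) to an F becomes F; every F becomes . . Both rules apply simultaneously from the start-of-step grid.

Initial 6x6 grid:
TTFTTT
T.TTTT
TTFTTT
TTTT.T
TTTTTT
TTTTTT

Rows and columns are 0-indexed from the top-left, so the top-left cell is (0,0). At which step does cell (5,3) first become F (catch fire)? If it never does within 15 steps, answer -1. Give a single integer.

Step 1: cell (5,3)='T' (+6 fires, +2 burnt)
Step 2: cell (5,3)='T' (+8 fires, +6 burnt)
Step 3: cell (5,3)='T' (+8 fires, +8 burnt)
Step 4: cell (5,3)='F' (+6 fires, +8 burnt)
  -> target ignites at step 4
Step 5: cell (5,3)='.' (+3 fires, +6 burnt)
Step 6: cell (5,3)='.' (+1 fires, +3 burnt)
Step 7: cell (5,3)='.' (+0 fires, +1 burnt)
  fire out at step 7

4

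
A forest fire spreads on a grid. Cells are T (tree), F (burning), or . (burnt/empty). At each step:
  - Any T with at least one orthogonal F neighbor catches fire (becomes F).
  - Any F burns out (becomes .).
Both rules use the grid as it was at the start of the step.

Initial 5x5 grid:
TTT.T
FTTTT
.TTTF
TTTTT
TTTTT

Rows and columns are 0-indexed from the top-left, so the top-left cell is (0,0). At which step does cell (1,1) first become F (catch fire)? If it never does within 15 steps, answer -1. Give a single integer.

Step 1: cell (1,1)='F' (+5 fires, +2 burnt)
  -> target ignites at step 1
Step 2: cell (1,1)='.' (+8 fires, +5 burnt)
Step 3: cell (1,1)='.' (+4 fires, +8 burnt)
Step 4: cell (1,1)='.' (+3 fires, +4 burnt)
Step 5: cell (1,1)='.' (+1 fires, +3 burnt)
Step 6: cell (1,1)='.' (+0 fires, +1 burnt)
  fire out at step 6

1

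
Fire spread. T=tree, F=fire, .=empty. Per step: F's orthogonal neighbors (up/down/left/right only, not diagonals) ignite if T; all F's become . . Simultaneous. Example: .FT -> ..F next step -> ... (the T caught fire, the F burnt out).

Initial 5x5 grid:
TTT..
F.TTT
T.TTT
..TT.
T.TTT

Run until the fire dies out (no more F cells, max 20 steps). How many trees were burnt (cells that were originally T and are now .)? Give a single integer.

Step 1: +2 fires, +1 burnt (F count now 2)
Step 2: +1 fires, +2 burnt (F count now 1)
Step 3: +1 fires, +1 burnt (F count now 1)
Step 4: +1 fires, +1 burnt (F count now 1)
Step 5: +2 fires, +1 burnt (F count now 2)
Step 6: +3 fires, +2 burnt (F count now 3)
Step 7: +3 fires, +3 burnt (F count now 3)
Step 8: +1 fires, +3 burnt (F count now 1)
Step 9: +1 fires, +1 burnt (F count now 1)
Step 10: +0 fires, +1 burnt (F count now 0)
Fire out after step 10
Initially T: 16, now '.': 24
Total burnt (originally-T cells now '.'): 15

Answer: 15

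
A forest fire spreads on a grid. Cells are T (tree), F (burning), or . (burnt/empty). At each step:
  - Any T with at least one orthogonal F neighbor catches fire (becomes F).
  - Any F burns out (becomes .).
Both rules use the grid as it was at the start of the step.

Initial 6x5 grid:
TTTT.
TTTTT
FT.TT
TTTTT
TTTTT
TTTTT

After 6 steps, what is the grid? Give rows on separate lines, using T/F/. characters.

Step 1: 3 trees catch fire, 1 burn out
  TTTT.
  FTTTT
  .F.TT
  FTTTT
  TTTTT
  TTTTT
Step 2: 4 trees catch fire, 3 burn out
  FTTT.
  .FTTT
  ...TT
  .FTTT
  FTTTT
  TTTTT
Step 3: 5 trees catch fire, 4 burn out
  .FTT.
  ..FTT
  ...TT
  ..FTT
  .FTTT
  FTTTT
Step 4: 5 trees catch fire, 5 burn out
  ..FT.
  ...FT
  ...TT
  ...FT
  ..FTT
  .FTTT
Step 5: 6 trees catch fire, 5 burn out
  ...F.
  ....F
  ...FT
  ....F
  ...FT
  ..FTT
Step 6: 3 trees catch fire, 6 burn out
  .....
  .....
  ....F
  .....
  ....F
  ...FT

.....
.....
....F
.....
....F
...FT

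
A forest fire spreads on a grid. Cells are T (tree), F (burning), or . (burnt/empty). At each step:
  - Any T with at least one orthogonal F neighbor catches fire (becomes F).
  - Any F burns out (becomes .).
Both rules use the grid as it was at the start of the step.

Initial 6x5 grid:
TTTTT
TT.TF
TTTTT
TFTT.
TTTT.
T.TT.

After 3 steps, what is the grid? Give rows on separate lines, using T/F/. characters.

Step 1: 7 trees catch fire, 2 burn out
  TTTTF
  TT.F.
  TFTTF
  F.FT.
  TFTT.
  T.TT.
Step 2: 8 trees catch fire, 7 burn out
  TTTF.
  TF...
  F.FF.
  ...F.
  F.FT.
  T.TT.
Step 3: 6 trees catch fire, 8 burn out
  TFF..
  F....
  .....
  .....
  ...F.
  F.FT.

TFF..
F....
.....
.....
...F.
F.FT.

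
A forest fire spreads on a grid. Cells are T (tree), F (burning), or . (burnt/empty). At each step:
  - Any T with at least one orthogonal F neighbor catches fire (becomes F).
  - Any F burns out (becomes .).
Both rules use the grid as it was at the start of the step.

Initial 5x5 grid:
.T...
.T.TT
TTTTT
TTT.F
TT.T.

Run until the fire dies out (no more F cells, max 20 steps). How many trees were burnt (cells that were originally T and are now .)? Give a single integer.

Step 1: +1 fires, +1 burnt (F count now 1)
Step 2: +2 fires, +1 burnt (F count now 2)
Step 3: +2 fires, +2 burnt (F count now 2)
Step 4: +2 fires, +2 burnt (F count now 2)
Step 5: +3 fires, +2 burnt (F count now 3)
Step 6: +3 fires, +3 burnt (F count now 3)
Step 7: +1 fires, +3 burnt (F count now 1)
Step 8: +0 fires, +1 burnt (F count now 0)
Fire out after step 8
Initially T: 15, now '.': 24
Total burnt (originally-T cells now '.'): 14

Answer: 14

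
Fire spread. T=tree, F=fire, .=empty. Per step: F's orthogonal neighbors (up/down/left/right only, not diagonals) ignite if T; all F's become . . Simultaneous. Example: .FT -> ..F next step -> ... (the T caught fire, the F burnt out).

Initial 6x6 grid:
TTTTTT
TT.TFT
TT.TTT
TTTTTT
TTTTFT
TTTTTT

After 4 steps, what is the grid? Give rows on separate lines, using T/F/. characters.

Step 1: 8 trees catch fire, 2 burn out
  TTTTFT
  TT.F.F
  TT.TFT
  TTTTFT
  TTTF.F
  TTTTFT
Step 2: 9 trees catch fire, 8 burn out
  TTTF.F
  TT....
  TT.F.F
  TTTF.F
  TTF...
  TTTF.F
Step 3: 4 trees catch fire, 9 burn out
  TTF...
  TT....
  TT....
  TTF...
  TF....
  TTF...
Step 4: 4 trees catch fire, 4 burn out
  TF....
  TT....
  TT....
  TF....
  F.....
  TF....

TF....
TT....
TT....
TF....
F.....
TF....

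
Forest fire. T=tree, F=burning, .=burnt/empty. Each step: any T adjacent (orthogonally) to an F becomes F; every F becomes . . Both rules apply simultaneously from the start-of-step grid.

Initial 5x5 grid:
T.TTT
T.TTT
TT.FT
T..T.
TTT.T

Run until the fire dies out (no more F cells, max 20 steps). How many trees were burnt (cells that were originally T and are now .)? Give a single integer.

Step 1: +3 fires, +1 burnt (F count now 3)
Step 2: +3 fires, +3 burnt (F count now 3)
Step 3: +2 fires, +3 burnt (F count now 2)
Step 4: +0 fires, +2 burnt (F count now 0)
Fire out after step 4
Initially T: 17, now '.': 16
Total burnt (originally-T cells now '.'): 8

Answer: 8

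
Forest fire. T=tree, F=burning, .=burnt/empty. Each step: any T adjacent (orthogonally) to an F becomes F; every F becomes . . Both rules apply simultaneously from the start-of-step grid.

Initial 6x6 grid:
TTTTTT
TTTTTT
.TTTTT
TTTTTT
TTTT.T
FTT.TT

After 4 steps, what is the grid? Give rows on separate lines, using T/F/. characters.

Step 1: 2 trees catch fire, 1 burn out
  TTTTTT
  TTTTTT
  .TTTTT
  TTTTTT
  FTTT.T
  .FT.TT
Step 2: 3 trees catch fire, 2 burn out
  TTTTTT
  TTTTTT
  .TTTTT
  FTTTTT
  .FTT.T
  ..F.TT
Step 3: 2 trees catch fire, 3 burn out
  TTTTTT
  TTTTTT
  .TTTTT
  .FTTTT
  ..FT.T
  ....TT
Step 4: 3 trees catch fire, 2 burn out
  TTTTTT
  TTTTTT
  .FTTTT
  ..FTTT
  ...F.T
  ....TT

TTTTTT
TTTTTT
.FTTTT
..FTTT
...F.T
....TT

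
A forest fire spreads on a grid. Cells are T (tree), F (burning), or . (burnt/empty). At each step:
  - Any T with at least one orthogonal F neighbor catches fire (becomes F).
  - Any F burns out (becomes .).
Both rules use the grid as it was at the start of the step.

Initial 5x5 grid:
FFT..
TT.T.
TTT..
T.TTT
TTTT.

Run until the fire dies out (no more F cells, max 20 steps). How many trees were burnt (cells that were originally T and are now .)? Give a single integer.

Answer: 14

Derivation:
Step 1: +3 fires, +2 burnt (F count now 3)
Step 2: +2 fires, +3 burnt (F count now 2)
Step 3: +2 fires, +2 burnt (F count now 2)
Step 4: +2 fires, +2 burnt (F count now 2)
Step 5: +3 fires, +2 burnt (F count now 3)
Step 6: +2 fires, +3 burnt (F count now 2)
Step 7: +0 fires, +2 burnt (F count now 0)
Fire out after step 7
Initially T: 15, now '.': 24
Total burnt (originally-T cells now '.'): 14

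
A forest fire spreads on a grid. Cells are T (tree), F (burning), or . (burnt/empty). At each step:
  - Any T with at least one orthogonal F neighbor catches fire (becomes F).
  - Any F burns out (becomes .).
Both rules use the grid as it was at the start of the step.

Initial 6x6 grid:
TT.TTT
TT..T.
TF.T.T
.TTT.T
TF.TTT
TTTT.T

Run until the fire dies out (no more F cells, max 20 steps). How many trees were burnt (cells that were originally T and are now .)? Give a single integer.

Answer: 20

Derivation:
Step 1: +5 fires, +2 burnt (F count now 5)
Step 2: +5 fires, +5 burnt (F count now 5)
Step 3: +3 fires, +5 burnt (F count now 3)
Step 4: +2 fires, +3 burnt (F count now 2)
Step 5: +1 fires, +2 burnt (F count now 1)
Step 6: +1 fires, +1 burnt (F count now 1)
Step 7: +2 fires, +1 burnt (F count now 2)
Step 8: +1 fires, +2 burnt (F count now 1)
Step 9: +0 fires, +1 burnt (F count now 0)
Fire out after step 9
Initially T: 24, now '.': 32
Total burnt (originally-T cells now '.'): 20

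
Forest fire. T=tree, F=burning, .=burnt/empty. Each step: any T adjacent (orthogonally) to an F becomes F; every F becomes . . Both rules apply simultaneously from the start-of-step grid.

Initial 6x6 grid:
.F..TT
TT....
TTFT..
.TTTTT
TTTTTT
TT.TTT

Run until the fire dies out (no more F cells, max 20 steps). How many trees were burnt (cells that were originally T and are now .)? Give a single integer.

Answer: 21

Derivation:
Step 1: +4 fires, +2 burnt (F count now 4)
Step 2: +5 fires, +4 burnt (F count now 5)
Step 3: +3 fires, +5 burnt (F count now 3)
Step 4: +5 fires, +3 burnt (F count now 5)
Step 5: +3 fires, +5 burnt (F count now 3)
Step 6: +1 fires, +3 burnt (F count now 1)
Step 7: +0 fires, +1 burnt (F count now 0)
Fire out after step 7
Initially T: 23, now '.': 34
Total burnt (originally-T cells now '.'): 21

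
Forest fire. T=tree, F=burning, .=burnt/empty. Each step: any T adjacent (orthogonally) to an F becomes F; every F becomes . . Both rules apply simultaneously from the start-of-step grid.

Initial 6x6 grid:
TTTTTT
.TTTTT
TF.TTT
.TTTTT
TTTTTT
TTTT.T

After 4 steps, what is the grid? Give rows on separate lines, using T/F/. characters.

Step 1: 3 trees catch fire, 1 burn out
  TTTTTT
  .FTTTT
  F..TTT
  .FTTTT
  TTTTTT
  TTTT.T
Step 2: 4 trees catch fire, 3 burn out
  TFTTTT
  ..FTTT
  ...TTT
  ..FTTT
  TFTTTT
  TTTT.T
Step 3: 7 trees catch fire, 4 burn out
  F.FTTT
  ...FTT
  ...TTT
  ...FTT
  F.FTTT
  TFTT.T
Step 4: 7 trees catch fire, 7 burn out
  ...FTT
  ....FT
  ...FTT
  ....FT
  ...FTT
  F.FT.T

...FTT
....FT
...FTT
....FT
...FTT
F.FT.T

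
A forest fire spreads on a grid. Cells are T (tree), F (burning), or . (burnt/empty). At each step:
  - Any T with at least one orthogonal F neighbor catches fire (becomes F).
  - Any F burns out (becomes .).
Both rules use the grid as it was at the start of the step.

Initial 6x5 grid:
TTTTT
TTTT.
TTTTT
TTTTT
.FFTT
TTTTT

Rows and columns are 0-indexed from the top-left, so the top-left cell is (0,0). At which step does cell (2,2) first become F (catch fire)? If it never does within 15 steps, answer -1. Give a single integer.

Step 1: cell (2,2)='T' (+5 fires, +2 burnt)
Step 2: cell (2,2)='F' (+7 fires, +5 burnt)
  -> target ignites at step 2
Step 3: cell (2,2)='.' (+6 fires, +7 burnt)
Step 4: cell (2,2)='.' (+5 fires, +6 burnt)
Step 5: cell (2,2)='.' (+2 fires, +5 burnt)
Step 6: cell (2,2)='.' (+1 fires, +2 burnt)
Step 7: cell (2,2)='.' (+0 fires, +1 burnt)
  fire out at step 7

2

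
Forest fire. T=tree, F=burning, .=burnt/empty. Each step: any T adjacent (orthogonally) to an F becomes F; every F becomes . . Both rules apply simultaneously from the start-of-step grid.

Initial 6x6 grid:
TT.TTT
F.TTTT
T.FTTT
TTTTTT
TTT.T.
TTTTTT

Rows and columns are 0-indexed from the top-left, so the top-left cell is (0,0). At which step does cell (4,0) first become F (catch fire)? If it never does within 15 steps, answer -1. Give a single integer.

Step 1: cell (4,0)='T' (+5 fires, +2 burnt)
Step 2: cell (4,0)='T' (+7 fires, +5 burnt)
Step 3: cell (4,0)='F' (+7 fires, +7 burnt)
  -> target ignites at step 3
Step 4: cell (4,0)='.' (+7 fires, +7 burnt)
Step 5: cell (4,0)='.' (+2 fires, +7 burnt)
Step 6: cell (4,0)='.' (+1 fires, +2 burnt)
Step 7: cell (4,0)='.' (+0 fires, +1 burnt)
  fire out at step 7

3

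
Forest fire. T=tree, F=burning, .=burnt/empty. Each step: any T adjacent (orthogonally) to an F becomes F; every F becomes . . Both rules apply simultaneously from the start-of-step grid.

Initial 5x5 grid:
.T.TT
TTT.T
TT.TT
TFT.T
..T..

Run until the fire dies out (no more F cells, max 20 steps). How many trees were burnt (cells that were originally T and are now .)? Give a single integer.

Answer: 9

Derivation:
Step 1: +3 fires, +1 burnt (F count now 3)
Step 2: +3 fires, +3 burnt (F count now 3)
Step 3: +3 fires, +3 burnt (F count now 3)
Step 4: +0 fires, +3 burnt (F count now 0)
Fire out after step 4
Initially T: 15, now '.': 19
Total burnt (originally-T cells now '.'): 9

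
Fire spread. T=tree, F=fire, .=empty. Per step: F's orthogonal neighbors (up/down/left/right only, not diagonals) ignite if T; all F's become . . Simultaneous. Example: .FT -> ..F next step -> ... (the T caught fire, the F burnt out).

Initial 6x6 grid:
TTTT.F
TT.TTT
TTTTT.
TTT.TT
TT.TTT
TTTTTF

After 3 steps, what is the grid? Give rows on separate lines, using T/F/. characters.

Step 1: 3 trees catch fire, 2 burn out
  TTTT..
  TT.TTF
  TTTTT.
  TTT.TT
  TT.TTF
  TTTTF.
Step 2: 4 trees catch fire, 3 burn out
  TTTT..
  TT.TF.
  TTTTT.
  TTT.TF
  TT.TF.
  TTTF..
Step 3: 5 trees catch fire, 4 burn out
  TTTT..
  TT.F..
  TTTTF.
  TTT.F.
  TT.F..
  TTF...

TTTT..
TT.F..
TTTTF.
TTT.F.
TT.F..
TTF...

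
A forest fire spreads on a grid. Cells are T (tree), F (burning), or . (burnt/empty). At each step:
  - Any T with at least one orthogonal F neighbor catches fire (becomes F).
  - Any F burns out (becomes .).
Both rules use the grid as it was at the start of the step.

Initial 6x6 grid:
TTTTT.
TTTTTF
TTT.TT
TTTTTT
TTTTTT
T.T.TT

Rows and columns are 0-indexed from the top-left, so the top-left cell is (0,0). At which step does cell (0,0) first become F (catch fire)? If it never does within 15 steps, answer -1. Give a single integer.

Step 1: cell (0,0)='T' (+2 fires, +1 burnt)
Step 2: cell (0,0)='T' (+4 fires, +2 burnt)
Step 3: cell (0,0)='T' (+4 fires, +4 burnt)
Step 4: cell (0,0)='T' (+6 fires, +4 burnt)
Step 5: cell (0,0)='T' (+6 fires, +6 burnt)
Step 6: cell (0,0)='F' (+4 fires, +6 burnt)
  -> target ignites at step 6
Step 7: cell (0,0)='.' (+3 fires, +4 burnt)
Step 8: cell (0,0)='.' (+1 fires, +3 burnt)
Step 9: cell (0,0)='.' (+1 fires, +1 burnt)
Step 10: cell (0,0)='.' (+0 fires, +1 burnt)
  fire out at step 10

6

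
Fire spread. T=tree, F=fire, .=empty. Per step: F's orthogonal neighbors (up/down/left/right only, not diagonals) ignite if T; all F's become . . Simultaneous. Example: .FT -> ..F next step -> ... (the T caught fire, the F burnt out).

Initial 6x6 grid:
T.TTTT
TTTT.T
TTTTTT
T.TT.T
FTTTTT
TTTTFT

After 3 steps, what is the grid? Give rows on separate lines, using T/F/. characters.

Step 1: 6 trees catch fire, 2 burn out
  T.TTTT
  TTTT.T
  TTTTTT
  F.TT.T
  .FTTFT
  FTTF.F
Step 2: 6 trees catch fire, 6 burn out
  T.TTTT
  TTTT.T
  FTTTTT
  ..TT.T
  ..FF.F
  .FF...
Step 3: 5 trees catch fire, 6 burn out
  T.TTTT
  FTTT.T
  .FTTTT
  ..FF.F
  ......
  ......

T.TTTT
FTTT.T
.FTTTT
..FF.F
......
......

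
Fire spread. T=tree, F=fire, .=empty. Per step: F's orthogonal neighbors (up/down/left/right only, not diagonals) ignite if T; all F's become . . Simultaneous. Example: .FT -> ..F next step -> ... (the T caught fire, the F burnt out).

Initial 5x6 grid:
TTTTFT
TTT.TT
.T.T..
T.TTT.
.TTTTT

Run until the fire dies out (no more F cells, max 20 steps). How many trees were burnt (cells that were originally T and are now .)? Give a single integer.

Answer: 11

Derivation:
Step 1: +3 fires, +1 burnt (F count now 3)
Step 2: +2 fires, +3 burnt (F count now 2)
Step 3: +2 fires, +2 burnt (F count now 2)
Step 4: +2 fires, +2 burnt (F count now 2)
Step 5: +2 fires, +2 burnt (F count now 2)
Step 6: +0 fires, +2 burnt (F count now 0)
Fire out after step 6
Initially T: 21, now '.': 20
Total burnt (originally-T cells now '.'): 11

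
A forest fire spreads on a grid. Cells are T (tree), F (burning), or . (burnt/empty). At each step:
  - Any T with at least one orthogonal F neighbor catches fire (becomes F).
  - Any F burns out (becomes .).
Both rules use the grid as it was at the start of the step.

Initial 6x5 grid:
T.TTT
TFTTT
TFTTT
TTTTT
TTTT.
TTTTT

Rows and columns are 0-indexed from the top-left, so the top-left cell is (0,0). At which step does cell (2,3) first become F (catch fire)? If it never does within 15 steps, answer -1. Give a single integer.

Step 1: cell (2,3)='T' (+5 fires, +2 burnt)
Step 2: cell (2,3)='F' (+7 fires, +5 burnt)
  -> target ignites at step 2
Step 3: cell (2,3)='.' (+7 fires, +7 burnt)
Step 4: cell (2,3)='.' (+5 fires, +7 burnt)
Step 5: cell (2,3)='.' (+1 fires, +5 burnt)
Step 6: cell (2,3)='.' (+1 fires, +1 burnt)
Step 7: cell (2,3)='.' (+0 fires, +1 burnt)
  fire out at step 7

2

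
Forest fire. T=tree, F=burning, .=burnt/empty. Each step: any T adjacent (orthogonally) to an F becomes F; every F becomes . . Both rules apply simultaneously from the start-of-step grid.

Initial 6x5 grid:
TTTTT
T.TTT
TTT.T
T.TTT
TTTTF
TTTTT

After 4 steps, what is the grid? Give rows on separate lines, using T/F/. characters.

Step 1: 3 trees catch fire, 1 burn out
  TTTTT
  T.TTT
  TTT.T
  T.TTF
  TTTF.
  TTTTF
Step 2: 4 trees catch fire, 3 burn out
  TTTTT
  T.TTT
  TTT.F
  T.TF.
  TTF..
  TTTF.
Step 3: 4 trees catch fire, 4 burn out
  TTTTT
  T.TTF
  TTT..
  T.F..
  TF...
  TTF..
Step 4: 5 trees catch fire, 4 burn out
  TTTTF
  T.TF.
  TTF..
  T....
  F....
  TF...

TTTTF
T.TF.
TTF..
T....
F....
TF...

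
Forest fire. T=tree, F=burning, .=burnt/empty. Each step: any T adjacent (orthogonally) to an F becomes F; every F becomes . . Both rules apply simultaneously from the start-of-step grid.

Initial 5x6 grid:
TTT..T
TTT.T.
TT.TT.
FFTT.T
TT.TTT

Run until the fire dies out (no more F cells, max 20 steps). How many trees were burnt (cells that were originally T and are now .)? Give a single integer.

Step 1: +5 fires, +2 burnt (F count now 5)
Step 2: +3 fires, +5 burnt (F count now 3)
Step 3: +5 fires, +3 burnt (F count now 5)
Step 4: +3 fires, +5 burnt (F count now 3)
Step 5: +2 fires, +3 burnt (F count now 2)
Step 6: +1 fires, +2 burnt (F count now 1)
Step 7: +0 fires, +1 burnt (F count now 0)
Fire out after step 7
Initially T: 20, now '.': 29
Total burnt (originally-T cells now '.'): 19

Answer: 19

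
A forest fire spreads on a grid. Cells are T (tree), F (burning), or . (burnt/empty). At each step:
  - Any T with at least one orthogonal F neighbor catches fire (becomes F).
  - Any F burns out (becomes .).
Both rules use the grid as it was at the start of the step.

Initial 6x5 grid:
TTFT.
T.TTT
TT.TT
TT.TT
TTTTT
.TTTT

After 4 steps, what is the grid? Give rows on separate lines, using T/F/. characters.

Step 1: 3 trees catch fire, 1 burn out
  TF.F.
  T.FTT
  TT.TT
  TT.TT
  TTTTT
  .TTTT
Step 2: 2 trees catch fire, 3 burn out
  F....
  T..FT
  TT.TT
  TT.TT
  TTTTT
  .TTTT
Step 3: 3 trees catch fire, 2 burn out
  .....
  F...F
  TT.FT
  TT.TT
  TTTTT
  .TTTT
Step 4: 3 trees catch fire, 3 burn out
  .....
  .....
  FT..F
  TT.FT
  TTTTT
  .TTTT

.....
.....
FT..F
TT.FT
TTTTT
.TTTT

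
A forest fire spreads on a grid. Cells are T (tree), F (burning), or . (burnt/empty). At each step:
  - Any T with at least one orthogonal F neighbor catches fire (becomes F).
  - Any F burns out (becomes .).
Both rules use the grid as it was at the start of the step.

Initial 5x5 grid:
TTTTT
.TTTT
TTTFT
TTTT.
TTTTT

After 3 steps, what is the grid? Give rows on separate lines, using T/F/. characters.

Step 1: 4 trees catch fire, 1 burn out
  TTTTT
  .TTFT
  TTF.F
  TTTF.
  TTTTT
Step 2: 6 trees catch fire, 4 burn out
  TTTFT
  .TF.F
  TF...
  TTF..
  TTTFT
Step 3: 7 trees catch fire, 6 burn out
  TTF.F
  .F...
  F....
  TF...
  TTF.F

TTF.F
.F...
F....
TF...
TTF.F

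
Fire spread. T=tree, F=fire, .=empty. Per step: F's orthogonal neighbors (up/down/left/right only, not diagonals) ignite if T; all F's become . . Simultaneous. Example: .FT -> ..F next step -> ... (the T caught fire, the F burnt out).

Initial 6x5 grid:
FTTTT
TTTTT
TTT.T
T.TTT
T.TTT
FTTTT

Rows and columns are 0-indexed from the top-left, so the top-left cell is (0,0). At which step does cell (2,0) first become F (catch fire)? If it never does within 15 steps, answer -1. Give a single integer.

Step 1: cell (2,0)='T' (+4 fires, +2 burnt)
Step 2: cell (2,0)='F' (+5 fires, +4 burnt)
  -> target ignites at step 2
Step 3: cell (2,0)='.' (+5 fires, +5 burnt)
Step 4: cell (2,0)='.' (+6 fires, +5 burnt)
Step 5: cell (2,0)='.' (+3 fires, +6 burnt)
Step 6: cell (2,0)='.' (+2 fires, +3 burnt)
Step 7: cell (2,0)='.' (+0 fires, +2 burnt)
  fire out at step 7

2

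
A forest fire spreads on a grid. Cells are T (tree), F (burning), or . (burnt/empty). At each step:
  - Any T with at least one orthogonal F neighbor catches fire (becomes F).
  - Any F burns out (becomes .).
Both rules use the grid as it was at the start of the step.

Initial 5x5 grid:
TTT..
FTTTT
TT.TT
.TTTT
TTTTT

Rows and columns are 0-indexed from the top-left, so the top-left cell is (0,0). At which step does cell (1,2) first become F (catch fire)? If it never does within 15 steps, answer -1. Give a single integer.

Step 1: cell (1,2)='T' (+3 fires, +1 burnt)
Step 2: cell (1,2)='F' (+3 fires, +3 burnt)
  -> target ignites at step 2
Step 3: cell (1,2)='.' (+3 fires, +3 burnt)
Step 4: cell (1,2)='.' (+4 fires, +3 burnt)
Step 5: cell (1,2)='.' (+4 fires, +4 burnt)
Step 6: cell (1,2)='.' (+2 fires, +4 burnt)
Step 7: cell (1,2)='.' (+1 fires, +2 burnt)
Step 8: cell (1,2)='.' (+0 fires, +1 burnt)
  fire out at step 8

2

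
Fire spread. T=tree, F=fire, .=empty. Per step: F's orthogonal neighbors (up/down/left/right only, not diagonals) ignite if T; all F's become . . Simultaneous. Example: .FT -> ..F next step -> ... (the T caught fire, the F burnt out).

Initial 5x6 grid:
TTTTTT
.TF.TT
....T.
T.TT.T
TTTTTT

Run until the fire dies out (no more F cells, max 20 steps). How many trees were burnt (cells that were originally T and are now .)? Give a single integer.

Answer: 10

Derivation:
Step 1: +2 fires, +1 burnt (F count now 2)
Step 2: +2 fires, +2 burnt (F count now 2)
Step 3: +2 fires, +2 burnt (F count now 2)
Step 4: +2 fires, +2 burnt (F count now 2)
Step 5: +2 fires, +2 burnt (F count now 2)
Step 6: +0 fires, +2 burnt (F count now 0)
Fire out after step 6
Initially T: 20, now '.': 20
Total burnt (originally-T cells now '.'): 10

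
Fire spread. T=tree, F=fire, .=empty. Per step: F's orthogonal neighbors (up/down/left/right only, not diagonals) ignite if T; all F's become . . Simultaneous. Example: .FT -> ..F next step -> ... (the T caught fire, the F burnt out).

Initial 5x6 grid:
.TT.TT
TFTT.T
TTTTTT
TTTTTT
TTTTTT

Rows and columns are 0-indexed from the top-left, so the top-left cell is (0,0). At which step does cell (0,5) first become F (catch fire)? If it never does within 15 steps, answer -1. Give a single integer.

Step 1: cell (0,5)='T' (+4 fires, +1 burnt)
Step 2: cell (0,5)='T' (+5 fires, +4 burnt)
Step 3: cell (0,5)='T' (+4 fires, +5 burnt)
Step 4: cell (0,5)='T' (+4 fires, +4 burnt)
Step 5: cell (0,5)='T' (+3 fires, +4 burnt)
Step 6: cell (0,5)='T' (+3 fires, +3 burnt)
Step 7: cell (0,5)='F' (+2 fires, +3 burnt)
  -> target ignites at step 7
Step 8: cell (0,5)='.' (+1 fires, +2 burnt)
Step 9: cell (0,5)='.' (+0 fires, +1 burnt)
  fire out at step 9

7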